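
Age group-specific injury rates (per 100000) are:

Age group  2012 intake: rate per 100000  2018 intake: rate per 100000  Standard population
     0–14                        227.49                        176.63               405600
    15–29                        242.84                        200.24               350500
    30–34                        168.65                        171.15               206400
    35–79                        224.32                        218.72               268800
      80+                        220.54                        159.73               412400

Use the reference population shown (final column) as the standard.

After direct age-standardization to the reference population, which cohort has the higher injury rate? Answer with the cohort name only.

Standard total = 1643700; weights = 0.2468, 0.2132, 0.1256, 0.1635, 0.2509.
The 2012 intake: 0.2468×227.49 + 0.2132×242.84 + 0.1256×168.65 + 0.1635×224.32 + 0.2509×220.54 = 221.1125 per 100000.
The 2018 intake: 0.2468×176.63 + 0.2132×200.24 + 0.1256×171.15 + 0.1635×218.72 + 0.2509×159.73 = 183.6194 per 100000.

2012 intake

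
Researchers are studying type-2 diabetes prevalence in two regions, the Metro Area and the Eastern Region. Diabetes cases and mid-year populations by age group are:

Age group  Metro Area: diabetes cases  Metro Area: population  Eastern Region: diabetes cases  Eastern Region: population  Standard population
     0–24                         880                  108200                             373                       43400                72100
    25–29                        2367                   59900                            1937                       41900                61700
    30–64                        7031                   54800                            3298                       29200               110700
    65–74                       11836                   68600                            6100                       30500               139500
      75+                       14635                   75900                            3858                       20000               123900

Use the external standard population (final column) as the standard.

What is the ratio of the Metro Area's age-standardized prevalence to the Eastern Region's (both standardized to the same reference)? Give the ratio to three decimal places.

Age-specific rates per 1000 for the Metro Area: 8.133, 39.516, 128.303, 172.536, 192.819.
For the Eastern Region: 8.594, 46.229, 112.945, 200.000, 192.900.
Standard total = 507900; weights = 0.1420, 0.1215, 0.2180, 0.2747, 0.2439.
The Metro Area: 0.1420×8.133 + 0.1215×39.516 + 0.2180×128.303 + 0.2747×172.536 + 0.2439×192.819 = 128.3458 per 1000.
The Eastern Region: 0.1420×8.594 + 0.1215×46.229 + 0.2180×112.945 + 0.2747×200.000 + 0.2439×192.900 = 133.4423 per 1000.
Ratio = 128.3458 ÷ 133.4423 = 0.96181.

0.962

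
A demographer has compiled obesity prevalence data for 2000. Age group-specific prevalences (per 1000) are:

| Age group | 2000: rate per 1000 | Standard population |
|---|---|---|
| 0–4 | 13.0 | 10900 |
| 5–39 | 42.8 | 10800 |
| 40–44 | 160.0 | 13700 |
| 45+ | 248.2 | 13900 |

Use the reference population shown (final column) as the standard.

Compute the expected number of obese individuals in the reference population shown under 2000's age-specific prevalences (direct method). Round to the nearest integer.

6246

Expected obese individuals = Σ (standard pop × age-specific rate ÷ 1000)
= 10900×13.0/1000 + 10800×42.8/1000 + 13700×160.0/1000 + 13900×248.2/1000
= 141.70 + 462.24 + 2192.00 + 3449.98 = 6245.92.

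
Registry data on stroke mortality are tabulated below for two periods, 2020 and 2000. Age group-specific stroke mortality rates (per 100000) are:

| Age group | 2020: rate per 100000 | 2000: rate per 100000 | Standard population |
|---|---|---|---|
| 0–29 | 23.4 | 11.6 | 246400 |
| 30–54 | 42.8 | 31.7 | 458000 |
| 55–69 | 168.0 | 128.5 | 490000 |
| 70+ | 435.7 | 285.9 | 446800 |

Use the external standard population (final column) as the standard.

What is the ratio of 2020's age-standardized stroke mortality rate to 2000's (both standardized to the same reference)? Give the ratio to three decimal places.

Standard total = 1641200; weights = 0.1501, 0.2791, 0.2986, 0.2722.
2020: 0.1501×23.4 + 0.2791×42.8 + 0.2986×168.0 + 0.2722×435.7 = 184.2304 per 100000.
2000: 0.1501×11.6 + 0.2791×31.7 + 0.2986×128.5 + 0.2722×285.9 = 126.7865 per 100000.
Ratio = 184.2304 ÷ 126.7865 = 1.45308.

1.453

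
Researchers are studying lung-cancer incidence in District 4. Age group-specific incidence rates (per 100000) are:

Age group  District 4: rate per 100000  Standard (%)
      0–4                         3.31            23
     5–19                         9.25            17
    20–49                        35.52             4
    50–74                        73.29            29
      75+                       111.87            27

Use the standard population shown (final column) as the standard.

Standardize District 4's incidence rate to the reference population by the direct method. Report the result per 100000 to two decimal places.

Standard weights: 0.23, 0.17, 0.04, 0.29, 0.27.
Standardized rate: 0.2300×3.31 + 0.1700×9.25 + 0.0400×35.52 + 0.2900×73.29 + 0.2700×111.87 = 55.2136 per 100000.

55.21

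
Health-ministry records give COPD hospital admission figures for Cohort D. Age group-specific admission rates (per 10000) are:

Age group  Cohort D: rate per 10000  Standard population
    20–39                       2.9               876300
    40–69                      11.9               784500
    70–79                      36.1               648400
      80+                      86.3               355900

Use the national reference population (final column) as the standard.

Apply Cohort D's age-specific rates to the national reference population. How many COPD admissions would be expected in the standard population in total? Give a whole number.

6600

Expected COPD admissions = Σ (standard pop × age-specific rate ÷ 10000)
= 876300×2.9/10000 + 784500×11.9/10000 + 648400×36.1/10000 + 355900×86.3/10000
= 254.13 + 933.55 + 2340.72 + 3071.42 = 6599.82.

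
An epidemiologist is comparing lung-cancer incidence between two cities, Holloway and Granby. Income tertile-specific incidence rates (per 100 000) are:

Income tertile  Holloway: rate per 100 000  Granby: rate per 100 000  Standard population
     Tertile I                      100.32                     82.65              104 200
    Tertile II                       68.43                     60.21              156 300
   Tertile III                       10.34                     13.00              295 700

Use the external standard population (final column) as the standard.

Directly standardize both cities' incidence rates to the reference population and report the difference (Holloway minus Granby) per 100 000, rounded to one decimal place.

4.2

Standard total = 556 200; weights = 0.1873, 0.2810, 0.5316.
Holloway: 0.1873×100.32 + 0.2810×68.43 + 0.5316×10.34 = 43.5212 per 100 000.
Granby: 0.1873×82.65 + 0.2810×60.21 + 0.5316×13.00 = 39.3151 per 100 000.
Difference = 43.5212 − 39.3151 = 4.2061.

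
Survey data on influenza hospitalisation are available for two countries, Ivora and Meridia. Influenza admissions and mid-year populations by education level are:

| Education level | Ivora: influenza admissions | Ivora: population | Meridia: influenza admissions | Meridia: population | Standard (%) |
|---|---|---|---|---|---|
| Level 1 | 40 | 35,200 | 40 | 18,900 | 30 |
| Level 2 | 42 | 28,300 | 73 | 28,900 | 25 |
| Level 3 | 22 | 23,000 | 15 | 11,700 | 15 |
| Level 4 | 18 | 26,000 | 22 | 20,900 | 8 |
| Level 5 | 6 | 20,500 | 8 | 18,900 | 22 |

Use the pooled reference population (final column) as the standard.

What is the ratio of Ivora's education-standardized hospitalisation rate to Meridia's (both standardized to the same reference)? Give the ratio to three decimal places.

0.596

Education-specific rates per 100,000 for Ivora: 113.64, 148.41, 95.65, 69.23, 29.27.
For Meridia: 211.64, 252.60, 128.21, 105.26, 42.33.
Standard weights: 0.30, 0.25, 0.15, 0.08, 0.22.
Ivora: 0.3000×113.64 + 0.2500×148.41 + 0.1500×95.65 + 0.0800×69.23 + 0.2200×29.27 = 97.5187 per 100,000.
Meridia: 0.3000×211.64 + 0.2500×252.60 + 0.1500×128.21 + 0.0800×105.26 + 0.2200×42.33 = 163.6048 per 100,000.
Ratio = 97.5187 ÷ 163.6048 = 0.59606.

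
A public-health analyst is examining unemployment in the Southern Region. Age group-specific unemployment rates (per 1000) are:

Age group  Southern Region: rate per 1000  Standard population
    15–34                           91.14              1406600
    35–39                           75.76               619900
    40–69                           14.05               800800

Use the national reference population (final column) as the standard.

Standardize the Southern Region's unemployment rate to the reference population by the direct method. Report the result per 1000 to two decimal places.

65.93

Standard total = 2827300; weights = 0.4975, 0.2193, 0.2832.
Standardized rate: 0.4975×91.14 + 0.2193×75.76 + 0.2832×14.05 = 65.9330 per 1000.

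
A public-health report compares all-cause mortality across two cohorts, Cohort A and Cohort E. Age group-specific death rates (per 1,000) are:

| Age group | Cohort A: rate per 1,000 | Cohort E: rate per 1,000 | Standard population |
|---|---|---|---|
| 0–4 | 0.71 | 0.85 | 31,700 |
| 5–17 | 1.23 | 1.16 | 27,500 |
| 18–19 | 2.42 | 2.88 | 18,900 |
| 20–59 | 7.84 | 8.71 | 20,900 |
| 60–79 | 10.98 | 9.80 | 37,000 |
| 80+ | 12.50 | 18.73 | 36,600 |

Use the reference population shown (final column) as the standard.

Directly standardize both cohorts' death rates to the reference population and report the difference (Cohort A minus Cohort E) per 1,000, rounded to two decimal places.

-1.24

Standard total = 172,600; weights = 0.1837, 0.1593, 0.1095, 0.1211, 0.2144, 0.2121.
Cohort A: 0.1837×0.71 + 0.1593×1.23 + 0.1095×2.42 + 0.1211×7.84 + 0.2144×10.98 + 0.2121×12.50 = 6.5451 per 1,000.
Cohort E: 0.1837×0.85 + 0.1593×1.16 + 0.1095×2.88 + 0.1211×8.71 + 0.2144×9.80 + 0.2121×18.73 = 7.7835 per 1,000.
Difference = 6.5451 − 7.7835 = -1.2384.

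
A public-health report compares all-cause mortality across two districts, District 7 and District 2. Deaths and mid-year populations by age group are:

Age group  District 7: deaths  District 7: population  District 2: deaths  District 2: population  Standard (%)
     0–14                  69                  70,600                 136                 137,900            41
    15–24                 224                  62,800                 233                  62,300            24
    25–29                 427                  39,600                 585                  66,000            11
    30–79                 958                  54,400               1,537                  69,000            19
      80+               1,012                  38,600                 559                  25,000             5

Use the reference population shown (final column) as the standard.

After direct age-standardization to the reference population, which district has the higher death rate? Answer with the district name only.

District 2

Age-specific rates per 1,000 for District 7: 0.977, 3.567, 10.783, 17.610, 26.218.
For District 2: 0.986, 3.740, 8.864, 22.275, 22.360.
Standard weights: 0.41, 0.24, 0.11, 0.19, 0.05.
District 7: 0.4100×0.977 + 0.2400×3.567 + 0.1100×10.783 + 0.1900×17.610 + 0.0500×26.218 = 7.0997 per 1,000.
District 2: 0.4100×0.986 + 0.2400×3.740 + 0.1100×8.864 + 0.1900×22.275 + 0.0500×22.360 = 7.6273 per 1,000.
The crude rates (10.11 vs 8.47) would put District 7 higher, but that reflects its age composition; once standardized to a common age structure, District 2 has the higher underlying rate.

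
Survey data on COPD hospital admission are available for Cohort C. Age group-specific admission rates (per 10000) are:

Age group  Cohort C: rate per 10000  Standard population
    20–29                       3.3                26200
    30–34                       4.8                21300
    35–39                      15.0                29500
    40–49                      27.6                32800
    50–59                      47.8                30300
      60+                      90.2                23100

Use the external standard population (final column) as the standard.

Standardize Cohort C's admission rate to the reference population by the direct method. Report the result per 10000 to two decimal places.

31.06

Standard total = 163200; weights = 0.1605, 0.1305, 0.1808, 0.2010, 0.1857, 0.1415.
Standardized rate: 0.1605×3.3 + 0.1305×4.8 + 0.1808×15.0 + 0.2010×27.6 + 0.1857×47.8 + 0.1415×90.2 = 31.0566 per 10000.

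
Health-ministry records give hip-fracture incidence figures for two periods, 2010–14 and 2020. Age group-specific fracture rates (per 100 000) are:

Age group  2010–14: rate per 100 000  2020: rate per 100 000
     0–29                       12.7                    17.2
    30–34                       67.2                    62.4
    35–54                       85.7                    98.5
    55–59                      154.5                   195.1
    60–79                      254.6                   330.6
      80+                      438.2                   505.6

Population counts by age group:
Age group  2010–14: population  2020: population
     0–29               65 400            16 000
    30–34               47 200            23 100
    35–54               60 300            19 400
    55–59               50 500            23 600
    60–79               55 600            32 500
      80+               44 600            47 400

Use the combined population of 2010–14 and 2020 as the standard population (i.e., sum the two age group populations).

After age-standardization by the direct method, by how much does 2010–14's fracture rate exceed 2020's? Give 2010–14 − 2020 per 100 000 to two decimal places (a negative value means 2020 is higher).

Combined standard total = 485 600; weights = 0.1676, 0.1448, 0.1641, 0.1526, 0.1814, 0.1895.
2010–14: 0.1676×12.7 + 0.1448×67.2 + 0.1641×85.7 + 0.1526×154.5 + 0.1814×254.6 + 0.1895×438.2 = 178.7095 per 100 000.
2020: 0.1676×17.2 + 0.1448×62.4 + 0.1641×98.5 + 0.1526×195.1 + 0.1814×330.6 + 0.1895×505.6 = 213.6228 per 100 000.
Difference = 178.7095 − 213.6228 = -34.9133.

-34.91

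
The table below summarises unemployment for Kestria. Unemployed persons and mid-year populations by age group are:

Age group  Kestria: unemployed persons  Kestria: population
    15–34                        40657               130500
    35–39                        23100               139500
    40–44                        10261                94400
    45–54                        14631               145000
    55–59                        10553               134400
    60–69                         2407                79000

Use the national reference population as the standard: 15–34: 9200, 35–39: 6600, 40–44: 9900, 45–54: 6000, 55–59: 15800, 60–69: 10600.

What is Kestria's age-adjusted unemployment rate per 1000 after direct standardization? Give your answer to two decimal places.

124.00

Age-specific rates per 1000 for Kestria: 311.548, 165.591, 108.697, 100.903, 78.519, 30.468.
Standard total = 58100; weights = 0.1583, 0.1136, 0.1704, 0.1033, 0.2719, 0.1824.
Standardized rate: 0.1583×311.548 + 0.1136×165.591 + 0.1704×108.697 + 0.1033×100.903 + 0.2719×78.519 + 0.1824×30.468 = 123.9972 per 1000.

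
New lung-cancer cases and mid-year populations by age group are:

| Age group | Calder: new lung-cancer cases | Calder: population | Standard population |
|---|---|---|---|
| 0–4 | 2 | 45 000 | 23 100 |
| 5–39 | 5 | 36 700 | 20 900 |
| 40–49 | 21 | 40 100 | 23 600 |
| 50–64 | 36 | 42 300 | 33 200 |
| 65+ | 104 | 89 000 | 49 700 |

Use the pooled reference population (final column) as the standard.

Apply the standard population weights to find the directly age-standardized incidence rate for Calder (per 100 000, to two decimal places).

Age-specific rates per 100 000 for Calder: 4.44, 13.62, 52.37, 85.11, 116.85.
Standard total = 150 500; weights = 0.1535, 0.1389, 0.1568, 0.2206, 0.3302.
Standardized rate: 0.1535×4.44 + 0.1389×13.62 + 0.1568×52.37 + 0.2206×85.11 + 0.3302×116.85 = 68.1494 per 100 000.

68.15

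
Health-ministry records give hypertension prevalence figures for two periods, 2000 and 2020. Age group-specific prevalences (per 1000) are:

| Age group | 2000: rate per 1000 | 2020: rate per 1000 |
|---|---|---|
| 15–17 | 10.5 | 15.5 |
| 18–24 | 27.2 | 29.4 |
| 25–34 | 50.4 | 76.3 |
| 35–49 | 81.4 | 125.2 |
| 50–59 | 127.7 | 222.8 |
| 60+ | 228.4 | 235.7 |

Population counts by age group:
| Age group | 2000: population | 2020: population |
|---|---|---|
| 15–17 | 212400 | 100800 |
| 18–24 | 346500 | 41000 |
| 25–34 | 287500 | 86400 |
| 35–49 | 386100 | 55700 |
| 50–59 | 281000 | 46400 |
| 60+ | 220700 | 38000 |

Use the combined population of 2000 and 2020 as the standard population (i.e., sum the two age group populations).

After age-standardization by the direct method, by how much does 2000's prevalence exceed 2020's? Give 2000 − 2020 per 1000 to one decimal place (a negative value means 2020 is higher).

-30.7

Combined standard total = 2102500; weights = 0.1490, 0.1843, 0.1778, 0.2101, 0.1557, 0.1230.
2000: 0.1490×10.5 + 0.1843×27.2 + 0.1778×50.4 + 0.2101×81.4 + 0.1557×127.7 + 0.1230×228.4 = 80.6334 per 1000.
2020: 0.1490×15.5 + 0.1843×29.4 + 0.1778×76.3 + 0.2101×125.2 + 0.1557×222.8 + 0.1230×235.7 = 111.3005 per 1000.
Difference = 80.6334 − 111.3005 = -30.6671.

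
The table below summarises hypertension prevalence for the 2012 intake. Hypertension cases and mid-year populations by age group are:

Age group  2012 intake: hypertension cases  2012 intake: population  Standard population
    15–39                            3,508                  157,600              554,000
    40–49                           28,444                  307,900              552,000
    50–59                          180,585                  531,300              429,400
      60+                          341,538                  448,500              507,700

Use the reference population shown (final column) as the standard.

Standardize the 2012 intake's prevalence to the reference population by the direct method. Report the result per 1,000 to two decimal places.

Age-specific rates per 1,000 for the 2012 intake: 22.259, 92.381, 339.893, 761.512.
Standard total = 2,043,100; weights = 0.2712, 0.2702, 0.2102, 0.2485.
Standardized rate: 0.2712×22.259 + 0.2702×92.381 + 0.2102×339.893 + 0.2485×761.512 = 291.6622 per 1,000.

291.66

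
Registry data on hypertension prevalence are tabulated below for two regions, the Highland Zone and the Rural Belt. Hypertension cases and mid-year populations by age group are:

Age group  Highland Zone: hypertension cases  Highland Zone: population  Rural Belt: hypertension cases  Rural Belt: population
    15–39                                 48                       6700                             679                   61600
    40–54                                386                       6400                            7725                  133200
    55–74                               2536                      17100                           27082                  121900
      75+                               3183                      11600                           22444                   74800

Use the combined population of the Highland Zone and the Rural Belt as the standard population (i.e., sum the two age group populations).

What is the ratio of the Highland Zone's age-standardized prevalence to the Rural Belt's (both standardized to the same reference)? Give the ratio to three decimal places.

0.811

Age-specific rates per 1000 for the Highland Zone: 7.164, 60.312, 148.304, 274.397.
For the Rural Belt: 11.023, 57.995, 222.166, 300.053.
Combined standard total = 433300; weights = 0.1576, 0.3222, 0.3208, 0.1994.
The Highland Zone: 0.1576×7.164 + 0.3222×60.312 + 0.3208×148.304 + 0.1994×274.397 = 122.8504 per 1000.
The Rural Belt: 0.1576×11.023 + 0.3222×57.995 + 0.3208×222.166 + 0.1994×300.053 = 151.5224 per 1000.
Ratio = 122.8504 ÷ 151.5224 = 0.81077.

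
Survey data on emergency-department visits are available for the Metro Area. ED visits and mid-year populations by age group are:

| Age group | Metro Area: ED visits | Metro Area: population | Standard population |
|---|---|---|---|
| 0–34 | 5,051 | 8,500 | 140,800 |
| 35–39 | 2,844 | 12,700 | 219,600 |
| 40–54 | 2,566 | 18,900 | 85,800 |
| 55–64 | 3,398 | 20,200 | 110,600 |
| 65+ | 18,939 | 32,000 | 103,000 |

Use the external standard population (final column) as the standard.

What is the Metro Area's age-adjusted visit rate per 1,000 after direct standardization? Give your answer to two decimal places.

339.59

Age-specific rates per 1,000 for the Metro Area: 594.235, 223.937, 135.767, 168.218, 591.844.
Standard total = 659,800; weights = 0.2134, 0.3328, 0.1300, 0.1676, 0.1561.
Standardized rate: 0.2134×594.235 + 0.3328×223.937 + 0.1300×135.767 + 0.1676×168.218 + 0.1561×591.844 = 339.5855 per 1,000.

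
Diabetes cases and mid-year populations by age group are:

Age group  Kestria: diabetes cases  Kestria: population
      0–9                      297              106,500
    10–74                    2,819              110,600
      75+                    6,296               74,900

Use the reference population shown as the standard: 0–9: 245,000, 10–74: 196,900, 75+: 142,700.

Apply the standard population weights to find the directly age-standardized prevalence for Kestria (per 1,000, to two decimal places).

30.27

Age-specific rates per 1,000 for Kestria: 2.789, 25.488, 84.059.
Standard total = 584,600; weights = 0.4191, 0.3368, 0.2441.
Standardized rate: 0.4191×2.789 + 0.3368×25.488 + 0.2441×84.059 = 30.2721 per 1,000.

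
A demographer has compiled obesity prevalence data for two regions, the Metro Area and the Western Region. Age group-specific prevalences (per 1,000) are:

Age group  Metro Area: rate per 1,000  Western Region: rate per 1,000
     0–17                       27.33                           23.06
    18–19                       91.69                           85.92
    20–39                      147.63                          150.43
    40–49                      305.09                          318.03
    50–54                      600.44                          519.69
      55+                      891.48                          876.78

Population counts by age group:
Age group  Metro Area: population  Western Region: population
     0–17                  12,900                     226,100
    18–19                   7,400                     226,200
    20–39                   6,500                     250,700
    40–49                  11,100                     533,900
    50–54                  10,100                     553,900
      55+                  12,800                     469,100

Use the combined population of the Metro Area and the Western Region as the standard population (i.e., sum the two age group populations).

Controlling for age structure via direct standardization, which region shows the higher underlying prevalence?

Metro Area

Combined standard total = 2,320,700; weights = 0.1030, 0.1007, 0.1108, 0.2348, 0.2430, 0.2077.
The Metro Area: 0.1030×27.33 + 0.1007×91.69 + 0.1108×147.63 + 0.2348×305.09 + 0.2430×600.44 + 0.2077×891.48 = 431.0973 per 1,000.
The Western Region: 0.1030×23.06 + 0.1007×85.92 + 0.1108×150.43 + 0.2348×318.03 + 0.2430×519.69 + 0.2077×876.78 = 410.7488 per 1,000.
The crude rates (375.86 vs 412.10) would put the Western Region higher, but that reflects its age composition; once standardized to a common age structure, the Metro Area has the higher underlying rate.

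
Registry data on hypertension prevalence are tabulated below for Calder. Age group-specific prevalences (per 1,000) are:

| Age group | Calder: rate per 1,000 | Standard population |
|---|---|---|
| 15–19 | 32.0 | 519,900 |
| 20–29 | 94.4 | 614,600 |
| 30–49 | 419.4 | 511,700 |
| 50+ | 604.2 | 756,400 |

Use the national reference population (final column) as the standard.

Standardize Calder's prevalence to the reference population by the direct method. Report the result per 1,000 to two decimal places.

310.61

Standard total = 2,402,600; weights = 0.2164, 0.2558, 0.2130, 0.3148.
Standardized rate: 0.2164×32.0 + 0.2558×94.4 + 0.2130×419.4 + 0.3148×604.2 = 310.6130 per 1,000.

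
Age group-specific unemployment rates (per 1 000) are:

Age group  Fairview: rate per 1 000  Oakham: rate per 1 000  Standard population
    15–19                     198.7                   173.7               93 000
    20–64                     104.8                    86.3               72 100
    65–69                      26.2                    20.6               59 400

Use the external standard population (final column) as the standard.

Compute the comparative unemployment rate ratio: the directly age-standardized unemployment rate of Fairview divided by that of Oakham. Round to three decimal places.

1.169

Standard total = 224 500; weights = 0.4143, 0.3212, 0.2646.
Fairview: 0.4143×198.7 + 0.3212×104.8 + 0.2646×26.2 = 122.9018 per 1 000.
Oakham: 0.4143×173.7 + 0.3212×86.3 + 0.2646×20.6 = 105.1224 per 1 000.
Ratio = 122.9018 ÷ 105.1224 = 1.16913.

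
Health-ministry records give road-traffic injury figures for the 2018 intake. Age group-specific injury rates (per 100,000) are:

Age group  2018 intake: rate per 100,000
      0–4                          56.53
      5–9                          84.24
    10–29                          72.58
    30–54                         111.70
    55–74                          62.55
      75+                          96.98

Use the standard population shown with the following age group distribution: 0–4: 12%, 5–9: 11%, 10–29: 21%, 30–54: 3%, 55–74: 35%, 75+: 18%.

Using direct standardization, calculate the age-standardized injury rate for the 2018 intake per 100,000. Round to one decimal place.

Standard weights: 0.12, 0.11, 0.21, 0.03, 0.35, 0.18.
Standardized rate: 0.1200×56.53 + 0.1100×84.24 + 0.2100×72.58 + 0.0300×111.70 + 0.3500×62.55 + 0.1800×96.98 = 73.9917 per 100,000.

74.0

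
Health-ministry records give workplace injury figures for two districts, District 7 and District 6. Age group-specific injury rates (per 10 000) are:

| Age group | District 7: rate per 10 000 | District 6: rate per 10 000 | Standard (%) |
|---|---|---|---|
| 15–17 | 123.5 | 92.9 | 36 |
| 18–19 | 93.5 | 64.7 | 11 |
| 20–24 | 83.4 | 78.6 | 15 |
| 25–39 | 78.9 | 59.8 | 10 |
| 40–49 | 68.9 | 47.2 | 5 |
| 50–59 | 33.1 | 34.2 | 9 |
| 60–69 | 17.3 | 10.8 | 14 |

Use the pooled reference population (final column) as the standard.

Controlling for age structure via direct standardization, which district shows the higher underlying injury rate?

Standard weights: 0.36, 0.11, 0.15, 0.10, 0.05, 0.09, 0.14.
District 7: 0.3600×123.5 + 0.1100×93.5 + 0.1500×83.4 + 0.1000×78.9 + 0.0500×68.9 + 0.0900×33.1 + 0.1400×17.3 = 83.9910 per 10 000.
District 6: 0.3600×92.9 + 0.1100×64.7 + 0.1500×78.6 + 0.1000×59.8 + 0.0500×47.2 + 0.0900×34.2 + 0.1400×10.8 = 65.2810 per 10 000.

District 7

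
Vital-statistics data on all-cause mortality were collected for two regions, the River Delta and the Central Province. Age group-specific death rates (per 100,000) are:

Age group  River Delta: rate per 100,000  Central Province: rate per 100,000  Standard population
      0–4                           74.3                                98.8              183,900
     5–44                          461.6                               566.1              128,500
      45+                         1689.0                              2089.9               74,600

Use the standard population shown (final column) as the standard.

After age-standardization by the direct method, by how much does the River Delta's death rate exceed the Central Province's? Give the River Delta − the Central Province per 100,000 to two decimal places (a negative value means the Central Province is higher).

-123.62

Standard total = 387,000; weights = 0.4752, 0.3320, 0.1928.
The River Delta: 0.4752×74.3 + 0.3320×461.6 + 0.1928×1689.0 = 514.1570 per 100,000.
The Central Province: 0.4752×98.8 + 0.3320×566.1 + 0.1928×2089.9 = 637.7770 per 100,000.
Difference = 514.1570 − 637.7770 = -123.6200.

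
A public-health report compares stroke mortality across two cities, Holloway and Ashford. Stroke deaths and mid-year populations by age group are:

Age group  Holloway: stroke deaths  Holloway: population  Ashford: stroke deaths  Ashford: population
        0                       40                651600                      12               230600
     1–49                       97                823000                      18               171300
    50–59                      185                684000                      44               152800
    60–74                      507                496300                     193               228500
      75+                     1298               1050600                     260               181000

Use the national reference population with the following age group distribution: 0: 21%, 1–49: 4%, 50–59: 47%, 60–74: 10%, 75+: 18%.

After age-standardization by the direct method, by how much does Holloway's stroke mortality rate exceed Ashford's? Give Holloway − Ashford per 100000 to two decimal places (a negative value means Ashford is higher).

Age-specific rates per 100000 for Holloway: 6.14, 11.79, 27.05, 102.16, 123.55.
For Ashford: 5.20, 10.51, 28.80, 84.46, 143.65.
Standard weights: 0.21, 0.04, 0.47, 0.10, 0.18.
Holloway: 0.2100×6.14 + 0.0400×11.79 + 0.4700×27.05 + 0.1000×102.16 + 0.1800×123.55 = 46.9269 per 100000.
Ashford: 0.2100×5.20 + 0.0400×10.51 + 0.4700×28.80 + 0.1000×84.46 + 0.1800×143.65 = 49.3499 per 100000.
Difference = 46.9269 − 49.3499 = -2.4230.

-2.42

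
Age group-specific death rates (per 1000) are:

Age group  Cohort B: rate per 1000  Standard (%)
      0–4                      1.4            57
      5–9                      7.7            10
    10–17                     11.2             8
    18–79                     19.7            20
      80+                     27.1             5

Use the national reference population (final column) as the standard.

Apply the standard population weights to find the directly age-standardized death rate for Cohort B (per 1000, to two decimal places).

7.76

Standard weights: 0.57, 0.10, 0.08, 0.20, 0.05.
Standardized rate: 0.5700×1.4 + 0.1000×7.7 + 0.0800×11.2 + 0.2000×19.7 + 0.0500×27.1 = 7.7590 per 1000.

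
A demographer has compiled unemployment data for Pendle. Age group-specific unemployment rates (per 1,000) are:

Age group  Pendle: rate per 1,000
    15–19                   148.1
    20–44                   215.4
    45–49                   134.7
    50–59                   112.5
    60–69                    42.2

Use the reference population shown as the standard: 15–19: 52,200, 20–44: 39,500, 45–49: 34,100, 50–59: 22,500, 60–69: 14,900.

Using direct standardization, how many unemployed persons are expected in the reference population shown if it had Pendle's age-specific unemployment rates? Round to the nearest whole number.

Expected unemployed persons = Σ (standard pop × age-specific rate ÷ 1,000)
= 52,200×148.1/1,000 + 39,500×215.4/1,000 + 34,100×134.7/1,000 + 22,500×112.5/1,000 + 14,900×42.2/1,000
= 7730.82 + 8508.30 + 4593.27 + 2531.25 + 628.78 = 23992.42.

23992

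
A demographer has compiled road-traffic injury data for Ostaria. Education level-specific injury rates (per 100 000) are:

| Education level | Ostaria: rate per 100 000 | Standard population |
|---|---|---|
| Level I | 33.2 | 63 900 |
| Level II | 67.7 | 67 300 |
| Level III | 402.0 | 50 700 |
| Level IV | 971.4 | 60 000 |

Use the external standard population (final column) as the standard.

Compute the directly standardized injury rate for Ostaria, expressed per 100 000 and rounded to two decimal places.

Standard total = 241 900; weights = 0.2642, 0.2782, 0.2096, 0.2480.
Standardized rate: 0.2642×33.2 + 0.2782×67.7 + 0.2096×402.0 + 0.2480×971.4 = 352.8032 per 100 000.

352.80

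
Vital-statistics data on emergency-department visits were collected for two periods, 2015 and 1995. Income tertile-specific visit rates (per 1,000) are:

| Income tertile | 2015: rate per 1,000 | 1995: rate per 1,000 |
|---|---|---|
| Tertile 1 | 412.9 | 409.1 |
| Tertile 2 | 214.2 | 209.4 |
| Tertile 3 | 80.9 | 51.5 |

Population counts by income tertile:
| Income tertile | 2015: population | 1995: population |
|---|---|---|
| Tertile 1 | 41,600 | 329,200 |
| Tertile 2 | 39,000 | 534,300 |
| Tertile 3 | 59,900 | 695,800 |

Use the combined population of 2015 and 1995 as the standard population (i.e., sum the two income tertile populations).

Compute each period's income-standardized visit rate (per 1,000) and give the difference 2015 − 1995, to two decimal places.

Combined standard total = 1,699,800; weights = 0.2181, 0.3373, 0.4446.
2015: 0.2181×412.9 + 0.3373×214.2 + 0.4446×80.9 = 198.2823 per 1,000.
1995: 0.2181×409.1 + 0.3373×209.4 + 0.4446×51.5 = 182.7638 per 1,000.
Difference = 198.2823 − 182.7638 = 15.5186.

15.52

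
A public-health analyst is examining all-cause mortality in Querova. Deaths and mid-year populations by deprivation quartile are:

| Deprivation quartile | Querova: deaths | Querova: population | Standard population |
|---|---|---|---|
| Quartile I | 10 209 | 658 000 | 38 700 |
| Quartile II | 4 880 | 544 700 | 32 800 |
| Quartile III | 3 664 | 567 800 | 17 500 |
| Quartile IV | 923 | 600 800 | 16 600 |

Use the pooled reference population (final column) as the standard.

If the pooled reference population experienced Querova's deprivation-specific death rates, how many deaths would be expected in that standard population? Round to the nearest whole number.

1033

Deprivation-specific rates per 100 000 for Querova: 1551.52, 895.91, 645.30, 153.63.
Expected deaths = Σ (standard pop × deprivation-specific rate ÷ 100 000)
= 38 700×1551.52/100 000 + 32 800×895.91/100 000 + 17 500×645.30/100 000 + 16 600×153.63/100 000
= 600.44 + 293.86 + 112.93 + 25.50 = 1032.72.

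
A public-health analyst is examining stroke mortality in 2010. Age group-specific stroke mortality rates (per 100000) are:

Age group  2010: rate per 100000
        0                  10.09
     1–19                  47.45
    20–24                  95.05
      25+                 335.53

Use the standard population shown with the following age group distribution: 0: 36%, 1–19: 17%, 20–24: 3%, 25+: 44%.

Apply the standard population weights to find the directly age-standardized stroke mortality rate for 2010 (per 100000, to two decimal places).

162.18

Standard weights: 0.36, 0.17, 0.03, 0.44.
Standardized rate: 0.3600×10.09 + 0.1700×47.45 + 0.0300×95.05 + 0.4400×335.53 = 162.1836 per 100000.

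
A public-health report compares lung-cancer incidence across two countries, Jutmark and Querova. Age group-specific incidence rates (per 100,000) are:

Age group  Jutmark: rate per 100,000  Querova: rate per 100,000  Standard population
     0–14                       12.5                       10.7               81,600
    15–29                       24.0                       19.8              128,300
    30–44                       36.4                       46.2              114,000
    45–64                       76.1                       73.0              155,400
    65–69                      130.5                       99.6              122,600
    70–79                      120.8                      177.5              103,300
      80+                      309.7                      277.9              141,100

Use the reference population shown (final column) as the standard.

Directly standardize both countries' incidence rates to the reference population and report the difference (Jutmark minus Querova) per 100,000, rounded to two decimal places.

2.92

Standard total = 846,300; weights = 0.0964, 0.1516, 0.1347, 0.1836, 0.1449, 0.1221, 0.1667.
Jutmark: 0.0964×12.5 + 0.1516×24.0 + 0.1347×36.4 + 0.1836×76.1 + 0.1449×130.5 + 0.1221×120.8 + 0.1667×309.7 = 109.0055 per 100,000.
Querova: 0.0964×10.7 + 0.1516×19.8 + 0.1347×46.2 + 0.1836×73.0 + 0.1449×99.6 + 0.1221×177.5 + 0.1667×277.9 = 106.0887 per 100,000.
Difference = 109.0055 − 106.0887 = 2.9168.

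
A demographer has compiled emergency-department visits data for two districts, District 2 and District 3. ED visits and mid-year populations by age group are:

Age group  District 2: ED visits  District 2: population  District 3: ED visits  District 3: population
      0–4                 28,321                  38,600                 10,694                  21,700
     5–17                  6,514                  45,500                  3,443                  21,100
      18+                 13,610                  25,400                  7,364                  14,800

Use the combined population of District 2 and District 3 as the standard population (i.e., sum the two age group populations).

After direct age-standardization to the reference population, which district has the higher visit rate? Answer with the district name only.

District 2

Age-specific rates per 1,000 for District 2: 733.705, 143.165, 535.827.
For District 3: 492.811, 163.175, 497.568.
Combined standard total = 167,100; weights = 0.3609, 0.3986, 0.2406.
District 2: 0.3609×733.705 + 0.3986×143.165 + 0.2406×535.827 = 450.7325 per 1,000.
District 3: 0.3609×492.811 + 0.3986×163.175 + 0.2406×497.568 = 362.5745 per 1,000.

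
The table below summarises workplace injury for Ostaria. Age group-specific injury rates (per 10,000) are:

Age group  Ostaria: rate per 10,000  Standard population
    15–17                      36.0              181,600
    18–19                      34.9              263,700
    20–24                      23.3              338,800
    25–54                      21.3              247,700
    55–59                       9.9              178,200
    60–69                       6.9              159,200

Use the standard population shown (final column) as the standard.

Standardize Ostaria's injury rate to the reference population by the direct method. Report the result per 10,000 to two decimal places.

Standard total = 1,369,200; weights = 0.1326, 0.1926, 0.2474, 0.1809, 0.1301, 0.1163.
Standardized rate: 0.1326×36.0 + 0.1926×34.9 + 0.2474×23.3 + 0.1809×21.3 + 0.1301×9.9 + 0.1163×6.9 = 23.2058 per 10,000.

23.21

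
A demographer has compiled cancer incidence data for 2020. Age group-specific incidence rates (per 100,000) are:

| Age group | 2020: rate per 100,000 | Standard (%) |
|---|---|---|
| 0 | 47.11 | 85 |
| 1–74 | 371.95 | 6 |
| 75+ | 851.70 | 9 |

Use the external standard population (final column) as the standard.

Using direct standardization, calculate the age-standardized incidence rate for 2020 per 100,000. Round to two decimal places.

Standard weights: 0.85, 0.06, 0.09.
Standardized rate: 0.8500×47.11 + 0.0600×371.95 + 0.0900×851.70 = 139.0135 per 100,000.

139.01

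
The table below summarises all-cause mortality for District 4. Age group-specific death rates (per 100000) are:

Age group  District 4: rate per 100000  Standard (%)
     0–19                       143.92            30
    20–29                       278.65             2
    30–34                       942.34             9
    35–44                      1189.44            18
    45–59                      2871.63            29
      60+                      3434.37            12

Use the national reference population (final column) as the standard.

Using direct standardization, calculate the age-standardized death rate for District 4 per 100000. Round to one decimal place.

Standard weights: 0.30, 0.02, 0.09, 0.18, 0.29, 0.12.
Standardized rate: 0.3000×143.92 + 0.0200×278.65 + 0.0900×942.34 + 0.1800×1189.44 + 0.2900×2871.63 + 0.1200×3434.37 = 1592.5559 per 100000.

1592.6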